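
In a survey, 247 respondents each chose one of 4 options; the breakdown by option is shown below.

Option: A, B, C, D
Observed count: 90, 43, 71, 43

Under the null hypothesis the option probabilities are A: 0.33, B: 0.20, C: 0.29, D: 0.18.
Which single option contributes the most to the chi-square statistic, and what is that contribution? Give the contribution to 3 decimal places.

A, 0.884

Expected counts E_i = n·p_i: 247×0.33 = 81.51, 247×0.20 = 49.4, 247×0.29 = 71.63, 247×0.18 = 44.46.
cat         O        E   (O−E)²/E
A          90    81.51     0.8843
B          43     49.4     0.8291
C          71    71.63     0.0055
D          43    44.46     0.0479
The largest term is for A: 0.884.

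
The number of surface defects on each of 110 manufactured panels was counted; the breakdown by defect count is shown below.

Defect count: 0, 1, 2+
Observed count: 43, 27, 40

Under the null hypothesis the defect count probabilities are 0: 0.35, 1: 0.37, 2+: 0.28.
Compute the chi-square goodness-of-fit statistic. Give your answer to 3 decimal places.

Expected counts E_i = n·p_i: 110×0.35 = 38.5, 110×0.37 = 40.7, 110×0.28 = 30.8.
χ² = (43−38.5)²/38.5 + (27−40.7)²/40.7 + (40−30.8)²/30.8
   = 0.5260 + 4.6115 + 2.7481
Sum = 7.886

7.886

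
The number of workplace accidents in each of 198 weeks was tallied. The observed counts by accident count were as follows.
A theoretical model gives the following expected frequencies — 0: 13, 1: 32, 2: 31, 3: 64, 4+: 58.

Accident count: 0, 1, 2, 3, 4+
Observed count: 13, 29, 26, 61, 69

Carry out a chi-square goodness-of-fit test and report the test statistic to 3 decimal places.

3.315

cat         O        E   (O−E)²/E
0          13       13     0.0000
1          29       32     0.2813
2          26       31     0.8065
3          61       64     0.1406
4+         69       58     2.0862
Sum = 3.315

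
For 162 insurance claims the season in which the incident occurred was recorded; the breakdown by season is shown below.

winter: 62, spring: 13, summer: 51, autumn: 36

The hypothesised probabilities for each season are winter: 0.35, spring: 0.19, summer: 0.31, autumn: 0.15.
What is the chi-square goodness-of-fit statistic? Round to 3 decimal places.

16.411

Expected counts E_i = n·p_i: 162×0.35 = 56.7, 162×0.19 = 30.78, 162×0.31 = 50.22, 162×0.15 = 24.3.
winter: (62 − 56.7)²/56.7 = 28.09/56.7 = 0.4954
spring: (13 − 30.78)²/30.78 = 316.1284/30.78 = 10.2706
summer: (51 − 50.22)²/50.22 = 0.6084/50.22 = 0.0121
autumn: (36 − 24.3)²/24.3 = 136.89/24.3 = 5.6333
Sum = 16.411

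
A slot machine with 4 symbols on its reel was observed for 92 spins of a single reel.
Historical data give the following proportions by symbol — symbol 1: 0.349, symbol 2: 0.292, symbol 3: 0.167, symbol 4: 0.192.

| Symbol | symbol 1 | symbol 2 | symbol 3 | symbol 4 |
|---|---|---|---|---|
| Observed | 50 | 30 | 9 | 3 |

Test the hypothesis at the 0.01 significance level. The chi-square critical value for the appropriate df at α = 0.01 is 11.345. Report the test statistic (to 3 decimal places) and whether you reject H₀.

25.146; reject

Expected counts E_i = n·p_i: 92×0.349 = 32.108, 92×0.292 = 26.864, 92×0.167 = 15.364, 92×0.192 = 17.664.
cat           O        E   (O−E)²/E
symbol 1     50   32.108     9.9702
symbol 2     30   26.864     0.3661
symbol 3      9   15.364     2.6361
symbol 4      3   17.664    12.1735
Sum = 25.146
df = 3. Since 25.146 > 11.345, we reject H₀.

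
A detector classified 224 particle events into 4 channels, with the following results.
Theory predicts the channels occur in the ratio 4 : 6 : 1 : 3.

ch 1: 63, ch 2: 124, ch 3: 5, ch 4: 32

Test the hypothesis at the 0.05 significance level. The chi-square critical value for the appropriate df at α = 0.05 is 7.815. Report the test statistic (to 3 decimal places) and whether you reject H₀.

Ratio total = 14. Expected counts: 224×4/14 = 64, 224×6/14 = 96, 224×1/14 = 16, 224×3/14 = 48.
cat         O        E   (O−E)²/E
ch 1       63       64     0.0156
ch 2      124       96     8.1667
ch 3        5       16     7.5625
ch 4       32       48     5.3333
Sum = 21.078
df = 3. Since 21.078 > 7.815, we reject H₀.

21.078; reject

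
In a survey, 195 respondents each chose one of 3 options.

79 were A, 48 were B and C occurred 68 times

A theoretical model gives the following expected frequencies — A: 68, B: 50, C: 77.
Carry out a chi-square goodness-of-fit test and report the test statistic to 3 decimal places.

χ² = (79−68)²/68 + (48−50)²/50 + (68−77)²/77
   = 1.7794 + 0.0800 + 1.0519
Sum = 2.911

2.911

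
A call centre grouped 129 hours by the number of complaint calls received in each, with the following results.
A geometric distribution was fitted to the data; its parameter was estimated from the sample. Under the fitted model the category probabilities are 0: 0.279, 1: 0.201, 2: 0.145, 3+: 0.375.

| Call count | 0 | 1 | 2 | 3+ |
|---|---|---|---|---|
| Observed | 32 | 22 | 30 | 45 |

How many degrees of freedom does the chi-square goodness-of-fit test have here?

There are k = 4 categories and 1 parameter estimated from the data, so df = 4 − 1 − 1 = 2.

2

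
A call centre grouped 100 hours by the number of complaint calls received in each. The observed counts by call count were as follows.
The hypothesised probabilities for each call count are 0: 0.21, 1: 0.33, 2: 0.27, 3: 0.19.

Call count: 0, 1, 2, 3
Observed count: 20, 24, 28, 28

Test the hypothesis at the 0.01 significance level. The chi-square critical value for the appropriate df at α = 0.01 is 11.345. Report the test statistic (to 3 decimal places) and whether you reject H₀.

6.802; do not reject

Expected counts E_i = n·p_i: 100×0.21 = 21, 100×0.33 = 33, 100×0.27 = 27, 100×0.19 = 19.
0: (20 − 21)²/21 = 1/21 = 0.0476
1: (24 − 33)²/33 = 81/33 = 2.4545
2: (28 − 27)²/27 = 1/27 = 0.0370
3: (28 − 19)²/19 = 81/19 = 4.2632
Sum = 6.802
df = 3. Since 6.802 < 11.345, we do not reject H₀.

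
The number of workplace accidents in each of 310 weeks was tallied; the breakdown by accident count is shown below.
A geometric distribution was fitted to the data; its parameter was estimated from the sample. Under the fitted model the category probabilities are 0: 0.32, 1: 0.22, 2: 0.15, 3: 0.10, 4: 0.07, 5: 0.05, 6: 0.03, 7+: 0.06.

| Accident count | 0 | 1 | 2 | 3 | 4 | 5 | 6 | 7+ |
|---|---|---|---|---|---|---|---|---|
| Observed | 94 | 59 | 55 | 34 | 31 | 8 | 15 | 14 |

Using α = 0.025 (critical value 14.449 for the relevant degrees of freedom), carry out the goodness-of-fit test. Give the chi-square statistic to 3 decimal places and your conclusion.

15.604; reject

Expected counts E_i = n·p_i: 310×0.32 = 99.2, 310×0.22 = 68.2, 310×0.15 = 46.5, 310×0.10 = 31, 310×0.07 = 21.7, 310×0.05 = 15.5, 310×0.03 = 9.3, 310×0.06 = 18.6.
cat         O        E   (O−E)²/E
0          94     99.2     0.2726
1          59     68.2     1.2411
2          55     46.5     1.5538
3          34       31     0.2903
4          31     21.7     3.9857
5           8     15.5     3.6290
6          15      9.3     3.4935
7+         14     18.6     1.1376
Sum = 15.604
df = 6. Since 15.604 > 14.449, we reject H₀.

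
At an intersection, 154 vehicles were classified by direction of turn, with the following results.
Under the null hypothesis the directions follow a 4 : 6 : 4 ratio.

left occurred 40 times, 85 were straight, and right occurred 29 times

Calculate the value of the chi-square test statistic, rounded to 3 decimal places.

Ratio total = 14. Expected counts: 154×4/14 = 44, 154×6/14 = 66, 154×4/14 = 44.
cat           O        E   (O−E)²/E
left         40       44     0.3636
straight     85       66     5.4697
right        29       44     5.1136
Sum = 10.947

10.947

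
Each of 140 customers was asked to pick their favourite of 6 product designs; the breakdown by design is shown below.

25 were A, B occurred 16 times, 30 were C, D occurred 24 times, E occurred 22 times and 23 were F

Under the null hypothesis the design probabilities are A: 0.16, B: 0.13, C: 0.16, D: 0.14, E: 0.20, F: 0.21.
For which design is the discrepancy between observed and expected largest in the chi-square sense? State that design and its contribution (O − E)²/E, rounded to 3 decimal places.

C, 2.579

Expected counts E_i = n·p_i: 140×0.16 = 22.4, 140×0.13 = 18.2, 140×0.16 = 22.4, 140×0.14 = 19.6, 140×0.20 = 28, 140×0.21 = 29.4.
cat         O        E   (O−E)²/E
A          25     22.4     0.3018
B          16     18.2     0.2659
C          30     22.4     2.5786
D          24     19.6     0.9878
E          22       28     1.2857
F          23     29.4     1.3932
The largest term is for C: 2.579.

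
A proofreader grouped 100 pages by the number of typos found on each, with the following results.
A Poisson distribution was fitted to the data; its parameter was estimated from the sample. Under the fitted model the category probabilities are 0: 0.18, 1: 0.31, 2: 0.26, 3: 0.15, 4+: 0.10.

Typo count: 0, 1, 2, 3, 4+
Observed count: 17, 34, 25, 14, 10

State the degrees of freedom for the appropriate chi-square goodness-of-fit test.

3

There are k = 5 categories and 1 parameter estimated from the data, so df = 5 − 1 − 1 = 3.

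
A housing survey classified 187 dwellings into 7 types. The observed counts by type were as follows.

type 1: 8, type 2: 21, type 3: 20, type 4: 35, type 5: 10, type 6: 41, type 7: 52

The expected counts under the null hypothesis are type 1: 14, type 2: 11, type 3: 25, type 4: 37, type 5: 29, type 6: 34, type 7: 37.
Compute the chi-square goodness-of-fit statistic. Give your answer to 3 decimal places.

cat         O        E   (O−E)²/E
type 1      8       14     2.5714
type 2     21       11     9.0909
type 3     20       25     1.0000
type 4     35       37     0.1081
type 5     10       29    12.4483
type 6     41       34     1.4412
type 7     52       37     6.0811
Sum = 32.741

32.741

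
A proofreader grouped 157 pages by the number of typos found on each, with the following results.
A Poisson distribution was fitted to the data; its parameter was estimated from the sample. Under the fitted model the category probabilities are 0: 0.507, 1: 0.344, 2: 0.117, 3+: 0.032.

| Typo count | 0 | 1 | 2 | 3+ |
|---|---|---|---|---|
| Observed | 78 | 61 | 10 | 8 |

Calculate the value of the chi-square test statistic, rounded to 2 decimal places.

Expected counts E_i = n·p_i: 157×0.507 = 79.599, 157×0.344 = 54.008, 157×0.117 = 18.369, 157×0.032 = 5.024.
0: (78 − 79.599)²/79.599 = 2.556801/79.599 = 0.032
1: (61 − 54.008)²/54.008 = 48.888064/54.008 = 0.905
2: (10 − 18.369)²/18.369 = 70.040161/18.369 = 3.813
3+: (8 − 5.024)²/5.024 = 8.856576/5.024 = 1.763
Sum = 6.51

6.51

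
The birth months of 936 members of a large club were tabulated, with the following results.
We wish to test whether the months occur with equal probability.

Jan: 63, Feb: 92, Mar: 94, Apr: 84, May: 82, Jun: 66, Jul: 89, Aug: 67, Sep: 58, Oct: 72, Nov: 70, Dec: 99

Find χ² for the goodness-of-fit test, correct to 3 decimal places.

26.359

Under H₀ each category has probability 1/12, so each expected count is 936/12 = 78.
Jan: (63 − 78)²/78 = 225/78 = 2.8846
Feb: (92 − 78)²/78 = 196/78 = 2.5128
Mar: (94 − 78)²/78 = 256/78 = 3.2821
Apr: (84 − 78)²/78 = 36/78 = 0.4615
May: (82 − 78)²/78 = 16/78 = 0.2051
Jun: (66 − 78)²/78 = 144/78 = 1.8462
Jul: (89 − 78)²/78 = 121/78 = 1.5513
Aug: (67 − 78)²/78 = 121/78 = 1.5513
Sep: (58 − 78)²/78 = 400/78 = 5.1282
Oct: (72 − 78)²/78 = 36/78 = 0.4615
Nov: (70 − 78)²/78 = 64/78 = 0.8205
Dec: (99 − 78)²/78 = 441/78 = 5.6538
Sum = 26.359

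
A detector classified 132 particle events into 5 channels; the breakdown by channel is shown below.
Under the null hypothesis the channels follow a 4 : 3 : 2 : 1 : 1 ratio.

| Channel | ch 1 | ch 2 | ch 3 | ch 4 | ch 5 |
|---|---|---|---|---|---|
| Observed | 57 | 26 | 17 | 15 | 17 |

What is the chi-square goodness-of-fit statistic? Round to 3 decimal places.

9.340

Ratio total = 11. Expected counts: 132×4/11 = 48, 132×3/11 = 36, 132×2/11 = 24, 132×1/11 = 12, 132×1/11 = 12.
ch 1: (57 − 48)²/48 = 81/48 = 1.6875
ch 2: (26 − 36)²/36 = 100/36 = 2.7778
ch 3: (17 − 24)²/24 = 49/24 = 2.0417
ch 4: (15 − 12)²/12 = 9/12 = 0.7500
ch 5: (17 − 12)²/12 = 25/12 = 2.0833
Sum = 9.340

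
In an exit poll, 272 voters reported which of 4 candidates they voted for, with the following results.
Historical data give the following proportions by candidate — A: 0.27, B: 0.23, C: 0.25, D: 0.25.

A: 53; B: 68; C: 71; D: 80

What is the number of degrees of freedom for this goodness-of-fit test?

3

There are k = 4 categories and no parameters were estimated from the data, so df = 4 − 1 = 3.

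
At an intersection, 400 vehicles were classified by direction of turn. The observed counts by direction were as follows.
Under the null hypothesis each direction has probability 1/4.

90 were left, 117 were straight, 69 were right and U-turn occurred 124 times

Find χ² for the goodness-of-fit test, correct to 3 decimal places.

Under H₀ each category has probability 1/4, so each expected count is 400/4 = 100.
χ² = (90−100)²/100 + (117−100)²/100 + (69−100)²/100 + (124−100)²/100
   = 1.0000 + 2.8900 + 9.6100 + 5.7600
Sum = 19.260

19.260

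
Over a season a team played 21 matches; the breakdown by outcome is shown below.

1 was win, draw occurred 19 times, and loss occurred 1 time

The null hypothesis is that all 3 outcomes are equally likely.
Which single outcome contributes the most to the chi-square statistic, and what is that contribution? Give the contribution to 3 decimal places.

draw, 20.571

Expected count for each of the 3 categories: 21/3 = 7.
χ² = (1−7)²/7 + (19−7)²/7 + (1−7)²/7
   = 5.1429 + 20.5714 + 5.1429
The largest term is for draw: 20.571.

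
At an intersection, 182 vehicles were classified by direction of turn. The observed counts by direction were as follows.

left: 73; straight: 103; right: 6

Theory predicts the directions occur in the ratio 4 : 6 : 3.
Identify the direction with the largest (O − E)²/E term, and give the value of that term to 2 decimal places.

right, 30.86

Ratio total = 13. Expected counts: 182×4/13 = 56, 182×6/13 = 84, 182×3/13 = 42.
cat           O        E   (O−E)²/E
left         73       56      5.161
straight    103       84      4.298
right         6       42     30.857
The largest term is for right: 30.86.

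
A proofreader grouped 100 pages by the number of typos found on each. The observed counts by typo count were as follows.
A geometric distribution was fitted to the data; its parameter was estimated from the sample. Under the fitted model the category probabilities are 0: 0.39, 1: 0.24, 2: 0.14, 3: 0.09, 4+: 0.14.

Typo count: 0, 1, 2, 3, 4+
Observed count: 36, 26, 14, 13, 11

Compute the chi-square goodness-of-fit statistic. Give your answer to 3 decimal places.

2.818

Expected counts E_i = n·p_i: 100×0.39 = 39, 100×0.24 = 24, 100×0.14 = 14, 100×0.09 = 9, 100×0.14 = 14.
χ² = (36−39)²/39 + (26−24)²/24 + (14−14)²/14 + (13−9)²/9 + (11−14)²/14
   = 0.2308 + 0.1667 + 0.0000 + 1.7778 + 0.6429
Sum = 2.818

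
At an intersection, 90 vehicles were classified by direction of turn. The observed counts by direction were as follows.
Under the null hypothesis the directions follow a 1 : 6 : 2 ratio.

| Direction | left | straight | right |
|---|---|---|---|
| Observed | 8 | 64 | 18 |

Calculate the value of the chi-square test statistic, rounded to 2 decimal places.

0.87

Ratio total = 9. Expected counts: 90×1/9 = 10, 90×6/9 = 60, 90×2/9 = 20.
χ² = (8−10)²/10 + (64−60)²/60 + (18−20)²/20
   = 0.400 + 0.267 + 0.200
Sum = 0.87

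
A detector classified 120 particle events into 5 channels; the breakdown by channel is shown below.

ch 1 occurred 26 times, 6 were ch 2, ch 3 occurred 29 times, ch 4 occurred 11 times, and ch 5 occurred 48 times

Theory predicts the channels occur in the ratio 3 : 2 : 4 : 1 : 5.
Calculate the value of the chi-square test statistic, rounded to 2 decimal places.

9.42

Ratio total = 15. Expected counts: 120×3/15 = 24, 120×2/15 = 16, 120×4/15 = 32, 120×1/15 = 8, 120×5/15 = 40.
cat         O        E   (O−E)²/E
ch 1       26       24      0.167
ch 2        6       16      6.250
ch 3       29       32      0.281
ch 4       11        8      1.125
ch 5       48       40      1.600
Sum = 9.42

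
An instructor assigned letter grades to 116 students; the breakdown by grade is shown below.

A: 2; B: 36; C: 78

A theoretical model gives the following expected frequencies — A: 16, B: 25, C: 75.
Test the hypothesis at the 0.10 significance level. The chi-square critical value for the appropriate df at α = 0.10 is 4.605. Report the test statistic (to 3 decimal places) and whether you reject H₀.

A: (2 − 16)²/16 = 196/16 = 12.2500
B: (36 − 25)²/25 = 121/25 = 4.8400
C: (78 − 75)²/75 = 9/75 = 0.1200
Sum = 17.210
df = 2. Since 17.210 > 4.605, we reject H₀.

17.210; reject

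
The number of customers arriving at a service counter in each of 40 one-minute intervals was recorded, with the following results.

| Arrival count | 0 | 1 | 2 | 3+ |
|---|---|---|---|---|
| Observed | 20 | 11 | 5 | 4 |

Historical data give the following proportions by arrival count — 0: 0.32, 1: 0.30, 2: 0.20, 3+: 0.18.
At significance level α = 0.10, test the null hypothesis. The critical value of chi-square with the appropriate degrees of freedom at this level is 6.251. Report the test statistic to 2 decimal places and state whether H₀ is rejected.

6.68; reject

Expected counts E_i = n·p_i: 40×0.32 = 12.8, 40×0.30 = 12, 40×0.20 = 8, 40×0.18 = 7.2.
χ² = (20−12.8)²/12.8 + (11−12)²/12 + (5−8)²/8 + (4−7.2)²/7.2
   = 4.050 + 0.083 + 1.125 + 1.422
Sum = 6.68
df = 3. Since 6.68 > 6.251, we reject H₀.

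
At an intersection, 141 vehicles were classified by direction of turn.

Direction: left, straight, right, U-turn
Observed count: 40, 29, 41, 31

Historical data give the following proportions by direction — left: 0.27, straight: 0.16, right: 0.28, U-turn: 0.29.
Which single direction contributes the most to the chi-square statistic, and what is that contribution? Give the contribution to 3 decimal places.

Expected counts E_i = n·p_i: 141×0.27 = 38.07, 141×0.16 = 22.56, 141×0.28 = 39.48, 141×0.29 = 40.89.
χ² = (40−38.07)²/38.07 + (29−22.56)²/22.56 + (41−39.48)²/39.48 + (31−40.89)²/40.89
   = 0.0978 + 1.8384 + 0.0585 + 2.3921
The largest term is for U-turn: 2.392.

U-turn, 2.392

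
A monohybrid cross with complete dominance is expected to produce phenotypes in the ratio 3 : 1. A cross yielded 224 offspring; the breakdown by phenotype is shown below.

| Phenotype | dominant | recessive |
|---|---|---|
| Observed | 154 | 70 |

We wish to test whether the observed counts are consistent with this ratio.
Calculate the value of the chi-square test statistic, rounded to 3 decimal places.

4.667

Ratio total = 4. Expected counts: 224×3/4 = 168, 224×1/4 = 56.
cat            O        E   (O−E)²/E
dominant     154      168     1.1667
recessive     70       56     3.5000
Sum = 4.667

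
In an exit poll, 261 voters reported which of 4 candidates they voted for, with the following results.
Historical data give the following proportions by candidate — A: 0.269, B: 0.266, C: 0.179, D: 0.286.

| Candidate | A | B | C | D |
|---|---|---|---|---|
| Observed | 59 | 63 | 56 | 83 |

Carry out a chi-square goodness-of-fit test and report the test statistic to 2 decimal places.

Expected counts E_i = n·p_i: 261×0.269 = 70.209, 261×0.266 = 69.426, 261×0.179 = 46.719, 261×0.286 = 74.646.
A: (59 − 70.209)²/70.209 = 125.641681/70.209 = 1.790
B: (63 − 69.426)²/69.426 = 41.293476/69.426 = 0.595
C: (56 − 46.719)²/46.719 = 86.136961/46.719 = 1.844
D: (83 − 74.646)²/74.646 = 69.789316/74.646 = 0.935
Sum = 5.16

5.16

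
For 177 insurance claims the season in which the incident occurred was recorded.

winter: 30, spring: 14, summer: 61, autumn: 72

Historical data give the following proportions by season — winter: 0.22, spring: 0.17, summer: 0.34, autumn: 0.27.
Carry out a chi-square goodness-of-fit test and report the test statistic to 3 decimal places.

22.932

Expected counts E_i = n·p_i: 177×0.22 = 38.94, 177×0.17 = 30.09, 177×0.34 = 60.18, 177×0.27 = 47.79.
winter: (30 − 38.94)²/38.94 = 79.9236/38.94 = 2.0525
spring: (14 − 30.09)²/30.09 = 258.8881/30.09 = 8.6038
summer: (61 − 60.18)²/60.18 = 0.6724/60.18 = 0.0112
autumn: (72 − 47.79)²/47.79 = 586.1241/47.79 = 12.2646
Sum = 22.932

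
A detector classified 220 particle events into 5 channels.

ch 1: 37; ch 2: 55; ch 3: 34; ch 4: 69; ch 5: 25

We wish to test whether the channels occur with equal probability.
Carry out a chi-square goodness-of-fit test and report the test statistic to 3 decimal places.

28.545

Under H₀ each category has probability 1/5, so each expected count is 220/5 = 44.
ch 1: (37 − 44)²/44 = 49/44 = 1.1136
ch 2: (55 − 44)²/44 = 121/44 = 2.7500
ch 3: (34 − 44)²/44 = 100/44 = 2.2727
ch 4: (69 − 44)²/44 = 625/44 = 14.2045
ch 5: (25 − 44)²/44 = 361/44 = 8.2045
Sum = 28.545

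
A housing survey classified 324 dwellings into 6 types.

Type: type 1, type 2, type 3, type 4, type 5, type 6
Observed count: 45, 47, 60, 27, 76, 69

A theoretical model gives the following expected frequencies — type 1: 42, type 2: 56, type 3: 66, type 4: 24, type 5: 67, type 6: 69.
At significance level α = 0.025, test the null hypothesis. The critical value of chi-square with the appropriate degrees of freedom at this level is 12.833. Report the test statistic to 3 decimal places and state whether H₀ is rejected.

cat         O        E   (O−E)²/E
type 1     45       42     0.2143
type 2     47       56     1.4464
type 3     60       66     0.5455
type 4     27       24     0.3750
type 5     76       67     1.2090
type 6     69       69     0.0000
Sum = 3.790
df = 5. Since 3.790 < 12.833, we do not reject H₀.

3.790; do not reject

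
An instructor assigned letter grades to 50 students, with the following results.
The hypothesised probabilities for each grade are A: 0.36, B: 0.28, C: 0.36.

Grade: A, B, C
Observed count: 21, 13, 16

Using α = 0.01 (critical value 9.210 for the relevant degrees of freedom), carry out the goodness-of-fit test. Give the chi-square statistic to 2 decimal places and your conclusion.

Expected counts E_i = n·p_i: 50×0.36 = 18, 50×0.28 = 14, 50×0.36 = 18.
A: (21 − 18)²/18 = 9/18 = 0.500
B: (13 − 14)²/14 = 1/14 = 0.071
C: (16 − 18)²/18 = 4/18 = 0.222
Sum = 0.79
df = 2. Since 0.79 < 9.210, we do not reject H₀.

0.79; do not reject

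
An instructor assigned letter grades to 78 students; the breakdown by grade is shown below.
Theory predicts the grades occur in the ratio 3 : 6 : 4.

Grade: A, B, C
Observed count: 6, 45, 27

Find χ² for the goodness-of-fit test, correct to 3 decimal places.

10.625

Ratio total = 13. Expected counts: 78×3/13 = 18, 78×6/13 = 36, 78×4/13 = 24.
cat         O        E   (O−E)²/E
A           6       18     8.0000
B          45       36     2.2500
C          27       24     0.3750
Sum = 10.625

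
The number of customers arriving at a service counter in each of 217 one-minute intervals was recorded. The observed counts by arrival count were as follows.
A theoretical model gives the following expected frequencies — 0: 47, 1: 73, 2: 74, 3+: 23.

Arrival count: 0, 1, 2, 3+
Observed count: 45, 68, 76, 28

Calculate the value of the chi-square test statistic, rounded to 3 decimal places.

1.569

cat         O        E   (O−E)²/E
0          45       47     0.0851
1          68       73     0.3425
2          76       74     0.0541
3+         28       23     1.0870
Sum = 1.569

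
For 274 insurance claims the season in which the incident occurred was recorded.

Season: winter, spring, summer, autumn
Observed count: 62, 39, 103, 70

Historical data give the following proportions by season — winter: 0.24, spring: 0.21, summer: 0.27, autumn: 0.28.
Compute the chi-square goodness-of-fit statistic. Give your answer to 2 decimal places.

Expected counts E_i = n·p_i: 274×0.24 = 65.76, 274×0.21 = 57.54, 274×0.27 = 73.98, 274×0.28 = 76.72.
winter: (62 − 65.76)²/65.76 = 14.1376/65.76 = 0.215
spring: (39 − 57.54)²/57.54 = 343.7316/57.54 = 5.974
summer: (103 − 73.98)²/73.98 = 842.1604/73.98 = 11.384
autumn: (70 − 76.72)²/76.72 = 45.1584/76.72 = 0.589
Sum = 18.16

18.16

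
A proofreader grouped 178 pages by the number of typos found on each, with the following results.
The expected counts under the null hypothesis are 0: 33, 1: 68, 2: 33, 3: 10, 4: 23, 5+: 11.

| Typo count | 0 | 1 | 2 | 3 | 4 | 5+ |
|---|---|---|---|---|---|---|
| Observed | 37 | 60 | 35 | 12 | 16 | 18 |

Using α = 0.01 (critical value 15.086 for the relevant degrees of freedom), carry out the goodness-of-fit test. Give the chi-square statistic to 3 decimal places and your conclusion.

cat         O        E   (O−E)²/E
0          37       33     0.4848
1          60       68     0.9412
2          35       33     0.1212
3          12       10     0.4000
4          16       23     2.1304
5+         18       11     4.4545
Sum = 8.532
df = 5. Since 8.532 < 15.086, we do not reject H₀.

8.532; do not reject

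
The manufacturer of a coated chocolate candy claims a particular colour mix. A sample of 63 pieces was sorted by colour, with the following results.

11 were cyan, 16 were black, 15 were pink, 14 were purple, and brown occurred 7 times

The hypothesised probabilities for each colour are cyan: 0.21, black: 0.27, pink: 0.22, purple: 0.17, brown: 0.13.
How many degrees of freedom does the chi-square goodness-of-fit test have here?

There are k = 5 categories and no parameters were estimated from the data, so df = 5 − 1 = 4.

4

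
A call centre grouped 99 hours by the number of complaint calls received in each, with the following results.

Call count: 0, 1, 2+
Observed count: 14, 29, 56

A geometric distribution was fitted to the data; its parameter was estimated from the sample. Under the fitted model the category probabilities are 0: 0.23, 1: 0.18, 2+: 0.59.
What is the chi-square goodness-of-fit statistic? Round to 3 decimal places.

Expected counts E_i = n·p_i: 99×0.23 = 22.77, 99×0.18 = 17.82, 99×0.59 = 58.41.
0: (14 − 22.77)²/22.77 = 76.9129/22.77 = 3.3778
1: (29 − 17.82)²/17.82 = 124.9924/17.82 = 7.0142
2+: (56 − 58.41)²/58.41 = 5.8081/58.41 = 0.0994
Sum = 10.491

10.491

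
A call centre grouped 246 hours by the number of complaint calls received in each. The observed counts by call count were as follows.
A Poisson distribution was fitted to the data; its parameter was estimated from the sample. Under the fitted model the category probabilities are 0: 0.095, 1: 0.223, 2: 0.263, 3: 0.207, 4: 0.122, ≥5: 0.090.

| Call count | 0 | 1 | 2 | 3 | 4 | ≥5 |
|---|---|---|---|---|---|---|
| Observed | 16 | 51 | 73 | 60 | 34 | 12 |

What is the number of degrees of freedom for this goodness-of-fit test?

There are k = 6 categories and 1 parameter estimated from the data, so df = 6 − 1 − 1 = 4.

4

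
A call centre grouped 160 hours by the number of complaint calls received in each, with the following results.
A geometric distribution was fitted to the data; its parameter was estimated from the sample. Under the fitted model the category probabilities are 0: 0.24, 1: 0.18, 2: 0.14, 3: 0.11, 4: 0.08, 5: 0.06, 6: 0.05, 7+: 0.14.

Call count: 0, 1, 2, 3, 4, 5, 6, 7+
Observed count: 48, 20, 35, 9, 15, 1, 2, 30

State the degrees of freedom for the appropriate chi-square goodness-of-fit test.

There are k = 8 categories and 1 parameter estimated from the data, so df = 8 − 1 − 1 = 6.

6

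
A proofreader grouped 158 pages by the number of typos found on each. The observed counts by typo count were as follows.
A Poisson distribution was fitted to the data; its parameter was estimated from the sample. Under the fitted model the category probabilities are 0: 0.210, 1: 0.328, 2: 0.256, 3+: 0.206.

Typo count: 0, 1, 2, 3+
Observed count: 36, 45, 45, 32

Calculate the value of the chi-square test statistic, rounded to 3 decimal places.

1.660

Expected counts E_i = n·p_i: 158×0.210 = 33.18, 158×0.328 = 51.824, 158×0.256 = 40.448, 158×0.206 = 32.548.
0: (36 − 33.18)²/33.18 = 7.9524/33.18 = 0.2397
1: (45 − 51.824)²/51.824 = 46.566976/51.824 = 0.8986
2: (45 − 40.448)²/40.448 = 20.720704/40.448 = 0.5123
3+: (32 − 32.548)²/32.548 = 0.300304/32.548 = 0.0092
Sum = 1.660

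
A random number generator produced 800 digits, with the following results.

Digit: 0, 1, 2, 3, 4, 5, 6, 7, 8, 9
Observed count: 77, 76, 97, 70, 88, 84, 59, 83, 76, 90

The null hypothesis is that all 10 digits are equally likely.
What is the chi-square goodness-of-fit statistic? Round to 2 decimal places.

Expected count for each of the 10 categories: 800/10 = 80.
cat         O        E   (O−E)²/E
0          77       80      0.113
1          76       80      0.200
2          97       80      3.613
3          70       80      1.250
4          88       80      0.800
5          84       80      0.200
6          59       80      5.513
7          83       80      0.113
8          76       80      0.200
9          90       80      1.250
Sum = 13.25

13.25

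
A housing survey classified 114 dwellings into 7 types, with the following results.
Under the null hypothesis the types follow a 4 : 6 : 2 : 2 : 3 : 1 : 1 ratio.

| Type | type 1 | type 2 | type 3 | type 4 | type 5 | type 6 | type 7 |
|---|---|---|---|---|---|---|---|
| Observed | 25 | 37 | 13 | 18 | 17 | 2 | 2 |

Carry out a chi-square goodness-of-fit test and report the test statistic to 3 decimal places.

8.542

Ratio total = 19. Expected counts: 114×4/19 = 24, 114×6/19 = 36, 114×2/19 = 12, 114×2/19 = 12, 114×3/19 = 18, 114×1/19 = 6, 114×1/19 = 6.
χ² = (25−24)²/24 + (37−36)²/36 + (13−12)²/12 + (18−12)²/12 + (17−18)²/18 + (2−6)²/6 + (2−6)²/6
   = 0.0417 + 0.0278 + 0.0833 + 3.0000 + 0.0556 + 2.6667 + 2.6667
Sum = 8.542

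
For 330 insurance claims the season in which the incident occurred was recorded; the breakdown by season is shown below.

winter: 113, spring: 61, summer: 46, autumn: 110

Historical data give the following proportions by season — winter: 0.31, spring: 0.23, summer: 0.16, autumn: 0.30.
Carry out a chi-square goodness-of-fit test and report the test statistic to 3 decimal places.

Expected counts E_i = n·p_i: 330×0.31 = 102.3, 330×0.23 = 75.9, 330×0.16 = 52.8, 330×0.30 = 99.
winter: (113 − 102.3)²/102.3 = 114.49/102.3 = 1.1192
spring: (61 − 75.9)²/75.9 = 222.01/75.9 = 2.9250
summer: (46 − 52.8)²/52.8 = 46.24/52.8 = 0.8758
autumn: (110 − 99)²/99 = 121/99 = 1.2222
Sum = 6.142

6.142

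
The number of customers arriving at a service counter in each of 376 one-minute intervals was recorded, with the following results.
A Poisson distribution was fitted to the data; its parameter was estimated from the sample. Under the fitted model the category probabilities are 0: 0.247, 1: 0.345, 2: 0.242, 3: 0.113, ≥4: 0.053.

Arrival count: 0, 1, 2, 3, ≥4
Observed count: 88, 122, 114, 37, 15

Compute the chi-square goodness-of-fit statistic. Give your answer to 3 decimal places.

Expected counts E_i = n·p_i: 376×0.247 = 92.872, 376×0.345 = 129.72, 376×0.242 = 90.992, 376×0.113 = 42.488, 376×0.053 = 19.928.
χ² = (88−92.872)²/92.872 + (122−129.72)²/129.72 + (114−90.992)²/90.992 + (37−42.488)²/42.488 + (15−19.928)²/19.928
   = 0.2556 + 0.4594 + 5.8177 + 0.7089 + 1.2186
Sum = 8.460

8.460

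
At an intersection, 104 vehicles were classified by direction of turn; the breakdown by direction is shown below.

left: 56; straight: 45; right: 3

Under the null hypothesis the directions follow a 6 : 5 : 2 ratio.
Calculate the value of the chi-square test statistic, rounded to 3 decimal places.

Ratio total = 13. Expected counts: 104×6/13 = 48, 104×5/13 = 40, 104×2/13 = 16.
χ² = (56−48)²/48 + (45−40)²/40 + (3−16)²/16
   = 1.3333 + 0.6250 + 10.5625
Sum = 12.521

12.521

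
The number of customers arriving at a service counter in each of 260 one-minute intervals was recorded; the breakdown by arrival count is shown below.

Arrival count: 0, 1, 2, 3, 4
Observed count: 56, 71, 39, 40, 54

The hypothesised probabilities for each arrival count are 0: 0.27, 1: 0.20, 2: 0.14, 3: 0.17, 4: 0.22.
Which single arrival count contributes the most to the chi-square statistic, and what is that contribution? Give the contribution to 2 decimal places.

Expected counts E_i = n·p_i: 260×0.27 = 70.2, 260×0.20 = 52, 260×0.14 = 36.4, 260×0.17 = 44.2, 260×0.22 = 57.2.
χ² = (56−70.2)²/70.2 + (71−52)²/52 + (39−36.4)²/36.4 + (40−44.2)²/44.2 + (54−57.2)²/57.2
   = 2.872 + 6.942 + 0.186 + 0.399 + 0.179
The largest term is for 1: 6.94.

1, 6.94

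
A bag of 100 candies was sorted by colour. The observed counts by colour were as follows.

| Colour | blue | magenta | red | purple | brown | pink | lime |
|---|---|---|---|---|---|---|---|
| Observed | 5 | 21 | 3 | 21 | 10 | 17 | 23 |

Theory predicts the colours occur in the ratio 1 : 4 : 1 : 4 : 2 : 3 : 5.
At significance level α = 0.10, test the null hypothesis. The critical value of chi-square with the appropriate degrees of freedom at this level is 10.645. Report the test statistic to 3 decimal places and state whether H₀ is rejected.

1.327; do not reject

Ratio total = 20. Expected counts: 100×1/20 = 5, 100×4/20 = 20, 100×1/20 = 5, 100×4/20 = 20, 100×2/20 = 10, 100×3/20 = 15, 100×5/20 = 25.
χ² = (5−5)²/5 + (21−20)²/20 + (3−5)²/5 + (21−20)²/20 + (10−10)²/10 + (17−15)²/15 + (23−25)²/25
   = 0.0000 + 0.0500 + 0.8000 + 0.0500 + 0.0000 + 0.2667 + 0.1600
Sum = 1.327
df = 6. Since 1.327 < 10.645, we do not reject H₀.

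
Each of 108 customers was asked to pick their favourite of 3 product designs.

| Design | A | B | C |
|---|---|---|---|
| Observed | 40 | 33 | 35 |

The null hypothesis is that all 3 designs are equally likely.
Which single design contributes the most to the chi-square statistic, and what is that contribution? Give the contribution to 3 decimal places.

A, 0.444

Under H₀ each category has probability 1/3, so each expected count is 108/3 = 36.
A: (40 − 36)²/36 = 16/36 = 0.4444
B: (33 − 36)²/36 = 9/36 = 0.2500
C: (35 − 36)²/36 = 1/36 = 0.0278
The largest term is for A: 0.444.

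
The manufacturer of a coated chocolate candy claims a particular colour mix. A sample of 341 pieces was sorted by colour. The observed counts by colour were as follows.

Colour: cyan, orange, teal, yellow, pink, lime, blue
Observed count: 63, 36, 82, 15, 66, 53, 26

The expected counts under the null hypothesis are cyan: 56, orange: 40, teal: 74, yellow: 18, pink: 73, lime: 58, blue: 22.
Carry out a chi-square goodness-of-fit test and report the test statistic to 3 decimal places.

χ² = (63−56)²/56 + (36−40)²/40 + (82−74)²/74 + (15−18)²/18 + (66−73)²/73 + (53−58)²/58 + (26−22)²/22
   = 0.8750 + 0.4000 + 0.8649 + 0.5000 + 0.6712 + 0.4310 + 0.7273
Sum = 4.469

4.469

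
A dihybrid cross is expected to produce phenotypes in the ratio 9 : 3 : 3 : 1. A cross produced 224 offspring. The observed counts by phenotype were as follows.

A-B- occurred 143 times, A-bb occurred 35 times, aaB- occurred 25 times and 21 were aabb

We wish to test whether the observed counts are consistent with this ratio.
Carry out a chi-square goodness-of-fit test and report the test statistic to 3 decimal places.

13.841

Ratio total = 16. Expected counts: 224×9/16 = 126, 224×3/16 = 42, 224×3/16 = 42, 224×1/16 = 14.
A-B-: (143 − 126)²/126 = 289/126 = 2.2937
A-bb: (35 − 42)²/42 = 49/42 = 1.1667
aaB-: (25 − 42)²/42 = 289/42 = 6.8810
aabb: (21 − 14)²/14 = 49/14 = 3.5000
Sum = 13.841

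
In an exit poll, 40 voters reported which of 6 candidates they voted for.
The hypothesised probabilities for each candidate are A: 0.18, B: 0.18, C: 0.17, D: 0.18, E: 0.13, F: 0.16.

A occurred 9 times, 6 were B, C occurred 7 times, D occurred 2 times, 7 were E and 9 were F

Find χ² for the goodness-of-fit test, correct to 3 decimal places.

Expected counts E_i = n·p_i: 40×0.18 = 7.2, 40×0.18 = 7.2, 40×0.17 = 6.8, 40×0.18 = 7.2, 40×0.13 = 5.2, 40×0.16 = 6.4.
χ² = (9−7.2)²/7.2 + (6−7.2)²/7.2 + (7−6.8)²/6.8 + (2−7.2)²/7.2 + (7−5.2)²/5.2 + (9−6.4)²/6.4
   = 0.4500 + 0.2000 + 0.0059 + 3.7556 + 0.6231 + 1.0563
Sum = 6.091

6.091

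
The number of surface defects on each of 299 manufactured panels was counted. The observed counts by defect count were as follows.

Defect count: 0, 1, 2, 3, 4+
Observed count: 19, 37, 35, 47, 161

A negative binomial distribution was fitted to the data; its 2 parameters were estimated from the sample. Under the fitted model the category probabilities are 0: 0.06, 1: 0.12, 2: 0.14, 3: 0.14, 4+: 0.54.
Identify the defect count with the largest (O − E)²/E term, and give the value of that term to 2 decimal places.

2, 1.12

Expected counts E_i = n·p_i: 299×0.06 = 17.94, 299×0.12 = 35.88, 299×0.14 = 41.86, 299×0.14 = 41.86, 299×0.54 = 161.46.
0: (19 − 17.94)²/17.94 = 1.1236/17.94 = 0.063
1: (37 − 35.88)²/35.88 = 1.2544/35.88 = 0.035
2: (35 − 41.86)²/41.86 = 47.0596/41.86 = 1.124
3: (47 − 41.86)²/41.86 = 26.4196/41.86 = 0.631
4+: (161 − 161.46)²/161.46 = 0.2116/161.46 = 0.001
The largest term is for 2: 1.12.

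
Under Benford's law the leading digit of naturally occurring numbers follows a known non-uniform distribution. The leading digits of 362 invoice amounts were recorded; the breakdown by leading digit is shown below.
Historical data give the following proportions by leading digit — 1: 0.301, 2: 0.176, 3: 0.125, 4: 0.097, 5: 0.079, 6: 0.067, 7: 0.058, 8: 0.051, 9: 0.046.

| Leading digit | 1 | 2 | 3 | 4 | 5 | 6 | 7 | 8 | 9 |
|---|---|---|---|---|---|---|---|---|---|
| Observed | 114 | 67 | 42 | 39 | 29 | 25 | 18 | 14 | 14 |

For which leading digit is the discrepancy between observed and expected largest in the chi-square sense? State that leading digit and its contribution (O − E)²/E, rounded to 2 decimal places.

Expected counts E_i = n·p_i: 362×0.301 = 108.962, 362×0.176 = 63.712, 362×0.125 = 45.25, 362×0.097 = 35.114, 362×0.079 = 28.598, 362×0.067 = 24.254, 362×0.058 = 20.996, 362×0.051 = 18.462, 362×0.046 = 16.652.
χ² = (114−108.962)²/108.962 + (67−63.712)²/63.712 + (42−45.25)²/45.25 + (39−35.114)²/35.114 + (29−28.598)²/28.598 + (25−24.254)²/24.254 + (18−20.996)²/20.996 + (14−18.462)²/18.462 + (14−16.652)²/16.652
   = 0.233 + 0.170 + 0.233 + 0.430 + 0.006 + 0.023 + 0.428 + 1.078 + 0.422
The largest term is for 8: 1.08.

8, 1.08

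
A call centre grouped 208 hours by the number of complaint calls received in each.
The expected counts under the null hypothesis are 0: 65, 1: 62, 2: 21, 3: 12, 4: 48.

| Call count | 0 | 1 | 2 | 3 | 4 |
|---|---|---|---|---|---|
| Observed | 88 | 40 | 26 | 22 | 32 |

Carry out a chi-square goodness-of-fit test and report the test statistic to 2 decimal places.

30.80

χ² = (88−65)²/65 + (40−62)²/62 + (26−21)²/21 + (22−12)²/12 + (32−48)²/48
   = 8.138 + 7.806 + 1.190 + 8.333 + 5.333
Sum = 30.80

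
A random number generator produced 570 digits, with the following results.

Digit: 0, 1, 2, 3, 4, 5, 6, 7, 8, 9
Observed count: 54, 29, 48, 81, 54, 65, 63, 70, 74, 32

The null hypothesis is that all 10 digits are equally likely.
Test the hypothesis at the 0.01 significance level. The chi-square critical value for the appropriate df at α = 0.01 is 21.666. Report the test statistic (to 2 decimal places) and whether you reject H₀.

Under H₀ each category has probability 1/10, so each expected count is 570/10 = 57.
χ² = (54−57)²/57 + (29−57)²/57 + (48−57)²/57 + (81−57)²/57 + (54−57)²/57 + (65−57)²/57 + (63−57)²/57 + (70−57)²/57 + (74−57)²/57 + (32−57)²/57
   = 0.158 + 13.754 + 1.421 + 10.105 + 0.158 + 1.123 + 0.632 + 2.965 + 5.070 + 10.965
Sum = 46.35
df = 9. Since 46.35 > 21.666, we reject H₀.

46.35; reject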